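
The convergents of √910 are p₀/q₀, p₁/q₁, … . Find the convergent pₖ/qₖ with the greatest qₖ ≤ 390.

√910 = [30; 6, 60, …] (period length 2).
Convergents:
  p_0/q_0 = 30/1
  p_1/q_1 = 181/6
  p_2/q_2 = 10890/361
  p_3/q_3 = 65521/2172
q_2 = 361 ≤ 390 < 2172 = q_3, so the answer is 10890/361.

10890/361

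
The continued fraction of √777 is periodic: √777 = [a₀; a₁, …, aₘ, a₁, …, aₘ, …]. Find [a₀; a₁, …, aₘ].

a₀ = ⌊√777⌋ = 27.
With m₀=0, d₀=1 and mₖ₊₁ = dₖaₖ − mₖ, dₖ₊₁ = (n − mₖ₊₁²)/dₖ, aₖ₊₁ = ⌊(a₀+mₖ₊₁)/dₖ₊₁⌋:
  k=1: m=27, d=48, a=1
  k=2: m=21, d=7, a=6
  k=3: m=21, d=48, a=1
  k=4: m=27, d=1, a=54
d=1 and a=2a₀=54 at k=4, so the next step gives (m, d) = (27, 48) again — its k=1 value — and the period has length 4.

[27; 1, 6, 1, 54]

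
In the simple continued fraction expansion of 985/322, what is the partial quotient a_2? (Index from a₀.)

1

985 = 3·322 + 19   →  a_0 = 3
322 = 16·19 + 18   →  a_1 = 16
19 = 1·18 + 1   →  a_2 = 1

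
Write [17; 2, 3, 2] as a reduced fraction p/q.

279/16

Using pₖ = aₖpₖ₋₁ + pₖ₋₂ and qₖ = aₖqₖ₋₁ + qₖ₋₂:
  k=0: a=17, p=17, q=1
  k=1: a=2, p=35, q=2
  k=2: a=3, p=122, q=7
  k=3: a=2, p=279, q=16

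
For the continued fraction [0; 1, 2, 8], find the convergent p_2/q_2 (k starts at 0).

2/3

Using pₖ = aₖpₖ₋₁ + pₖ₋₂, qₖ = aₖqₖ₋₁ + qₖ₋₂ (with p₋₁=1, p₋₂=0, q₋₁=0, q₋₂=1):
  k=0: a=0, p=0, q=1
  k=1: a=1, p=1, q=1
  k=2: a=2, p=2, q=3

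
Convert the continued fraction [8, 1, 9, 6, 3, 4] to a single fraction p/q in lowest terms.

7415/833

Fold from the inside: start with 4/1.
  3 + 1/4 = 13/4
  6 + 4/13 = 82/13
  9 + 13/82 = 751/82
  1 + 82/751 = 833/751
  8 + 751/833 = 7415/833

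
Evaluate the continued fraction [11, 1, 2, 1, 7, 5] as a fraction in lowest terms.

Fold from the inside: start with 5/1.
  7 + 1/5 = 36/5
  1 + 5/36 = 41/36
  2 + 36/41 = 118/41
  1 + 41/118 = 159/118
  11 + 118/159 = 1867/159

1867/159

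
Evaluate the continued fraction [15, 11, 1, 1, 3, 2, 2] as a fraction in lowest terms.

Using pₖ = aₖpₖ₋₁ + pₖ₋₂ and qₖ = aₖqₖ₋₁ + qₖ₋₂:
  k=0: a=15, p=15, q=1
  k=1: a=11, p=166, q=11
  k=2: a=1, p=181, q=12
  k=3: a=1, p=347, q=23
  k=4: a=3, p=1222, q=81
  k=5: a=2, p=2791, q=185
  k=6: a=2, p=6804, q=451

6804/451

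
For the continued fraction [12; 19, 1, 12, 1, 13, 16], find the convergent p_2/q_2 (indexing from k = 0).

241/20

Using pₖ = aₖpₖ₋₁ + pₖ₋₂, qₖ = aₖqₖ₋₁ + qₖ₋₂ (with p₋₁=1, p₋₂=0, q₋₁=0, q₋₂=1):
  k=0: a=12, p=12, q=1
  k=1: a=19, p=229, q=19
  k=2: a=1, p=241, q=20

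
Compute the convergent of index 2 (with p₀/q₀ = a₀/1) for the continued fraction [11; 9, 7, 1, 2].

Using pₖ = aₖpₖ₋₁ + pₖ₋₂, qₖ = aₖqₖ₋₁ + qₖ₋₂ (with p₋₁=1, p₋₂=0, q₋₁=0, q₋₂=1):
  k=0: a=11, p=11, q=1
  k=1: a=9, p=100, q=9
  k=2: a=7, p=711, q=64

711/64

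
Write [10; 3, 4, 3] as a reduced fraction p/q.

433/42

Fold from the inside: start with 3/1.
  4 + 1/3 = 13/3
  3 + 3/13 = 42/13
  10 + 13/42 = 433/42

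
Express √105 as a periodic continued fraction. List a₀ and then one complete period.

a₀ = ⌊√105⌋ = 10.

[10; 4, 20]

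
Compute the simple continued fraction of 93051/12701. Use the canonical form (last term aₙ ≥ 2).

93051 = 7*12701 + 4144
12701 = 3*4144 + 269
4144 = 15*269 + 109
269 = 2*109 + 51
109 = 2*51 + 7
51 = 7*7 + 2
7 = 3*2 + 1
2 = 2*1 + 0  (stop)
So 93051/12701 = [7; 3, 15, 2, 2, 7, 3, 2].

[7; 3, 15, 2, 2, 7, 3, 2]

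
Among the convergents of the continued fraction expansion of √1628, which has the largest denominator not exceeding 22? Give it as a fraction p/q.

807/20

√1628 = [40; 2, 1, 6, 1, 2, 80, …] (period length 6).
Convergents:
  p_0/q_0 = 40/1
  p_1/q_1 = 81/2
  p_2/q_2 = 121/3
  p_3/q_3 = 807/20
  p_4/q_4 = 928/23
q_3 = 20 ≤ 22 < 23 = q_4, so the answer is 807/20.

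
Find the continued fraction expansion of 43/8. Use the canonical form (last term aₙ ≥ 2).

[5; 2, 1, 2]

43 = 5·8 + 3
8 = 2·3 + 2
3 = 1·2 + 1
2 = 2·1 + 0  (stop)
So 43/8 = [5; 2, 1, 2].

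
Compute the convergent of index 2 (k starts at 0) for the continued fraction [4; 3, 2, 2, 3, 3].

Using pₖ = aₖpₖ₋₁ + pₖ₋₂, qₖ = aₖqₖ₋₁ + qₖ₋₂ (with p₋₁=1, p₋₂=0, q₋₁=0, q₋₂=1):
  k=0: a=4, p=4, q=1
  k=1: a=3, p=13, q=3
  k=2: a=2, p=30, q=7

30/7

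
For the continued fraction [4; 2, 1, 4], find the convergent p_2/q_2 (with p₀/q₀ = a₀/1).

Using pₖ = aₖpₖ₋₁ + pₖ₋₂, qₖ = aₖqₖ₋₁ + qₖ₋₂ (with p₋₁=1, p₋₂=0, q₋₁=0, q₋₂=1):
  k=0: a=4, p=4, q=1
  k=1: a=2, p=9, q=2
  k=2: a=1, p=13, q=3

13/3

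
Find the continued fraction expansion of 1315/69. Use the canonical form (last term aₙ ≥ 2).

1315 = 19*69 + 4
69 = 17*4 + 1
4 = 4*1 + 0  (stop)
So 1315/69 = [19; 17, 4].

[19; 17, 4]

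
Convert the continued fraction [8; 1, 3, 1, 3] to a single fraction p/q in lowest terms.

167/19

Fold from the inside: start with 3/1.
  1 + 1/3 = 4/3
  3 + 3/4 = 15/4
  1 + 4/15 = 19/15
  8 + 15/19 = 167/19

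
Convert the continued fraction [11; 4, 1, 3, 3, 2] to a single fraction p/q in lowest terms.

1603/143

Fold from the inside: start with 2/1.
  3 + 1/2 = 7/2
  3 + 2/7 = 23/7
  1 + 7/23 = 30/23
  4 + 23/30 = 143/30
  11 + 30/143 = 1603/143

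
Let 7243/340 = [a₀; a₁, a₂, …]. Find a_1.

3

7243 = 21·340 + 103   →  a_0 = 21
340 = 3·103 + 31   →  a_1 = 3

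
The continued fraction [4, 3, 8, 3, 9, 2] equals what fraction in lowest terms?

Fold from the inside: start with 2/1.
  9 + 1/2 = 19/2
  3 + 2/19 = 59/19
  8 + 19/59 = 491/59
  3 + 59/491 = 1532/491
  4 + 491/1532 = 6619/1532

6619/1532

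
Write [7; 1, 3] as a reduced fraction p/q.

Using pₖ = aₖpₖ₋₁ + pₖ₋₂ and qₖ = aₖqₖ₋₁ + qₖ₋₂:
  k=0: a=7, p=7, q=1
  k=1: a=1, p=8, q=1
  k=2: a=3, p=31, q=4

31/4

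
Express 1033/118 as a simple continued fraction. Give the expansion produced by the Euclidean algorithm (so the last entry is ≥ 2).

1033 = 8·118 + 89
118 = 1·89 + 29
89 = 3·29 + 2
29 = 14·2 + 1
2 = 2·1 + 0  (stop)
So 1033/118 = [8; 1, 3, 14, 2].

[8; 1, 3, 14, 2]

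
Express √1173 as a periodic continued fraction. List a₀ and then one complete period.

a₀ = ⌊√1173⌋ = 34.
With m₀=0, d₀=1 and mₖ₊₁ = dₖaₖ − mₖ, dₖ₊₁ = (n − mₖ₊₁²)/dₖ, aₖ₊₁ = ⌊(a₀+mₖ₊₁)/dₖ₊₁⌋:
  k=1: m=34, d=17, a=4
  k=2: m=34, d=1, a=68
d=1 and a=2a₀=68 at k=2, so the next step gives (m, d) = (34, 17) again — its k=1 value — and the period has length 2.

[34; 4, 68]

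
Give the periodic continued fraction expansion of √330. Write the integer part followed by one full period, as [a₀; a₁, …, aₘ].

a₀ = ⌊√330⌋ = 18.
With m₀=0, d₀=1 and mₖ₊₁ = dₖaₖ − mₖ, dₖ₊₁ = (n − mₖ₊₁²)/dₖ, aₖ₊₁ = ⌊(a₀+mₖ₊₁)/dₖ₊₁⌋:
  k=1: m=18, d=6, a=6
  k=2: m=18, d=1, a=36
d=1 and a=2a₀=36 at k=2, so the next step gives (m, d) = (18, 6) again — its k=1 value — and the period has length 2.

[18; 6, 36]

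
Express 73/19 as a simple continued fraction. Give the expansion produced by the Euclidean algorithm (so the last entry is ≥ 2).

[3; 1, 5, 3]

73 = 3*19 + 16
19 = 1*16 + 3
16 = 5*3 + 1
3 = 3*1 + 0  (stop)
So 73/19 = [3; 1, 5, 3].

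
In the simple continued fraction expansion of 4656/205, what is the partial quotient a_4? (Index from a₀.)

9

4656 = 22·205 + 146   →  a_0 = 22
205 = 1·146 + 59   →  a_1 = 1
146 = 2·59 + 28   →  a_2 = 2
59 = 2·28 + 3   →  a_3 = 2
28 = 9·3 + 1   →  a_4 = 9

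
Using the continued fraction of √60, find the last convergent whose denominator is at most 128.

488/63

√60 = [7; 1, 2, 1, 14, …] (period length 4).
Convergents:
  p_0/q_0 = 7/1
  p_1/q_1 = 8/1
  p_2/q_2 = 23/3
  p_3/q_3 = 31/4
  p_4/q_4 = 457/59
  p_5/q_5 = 488/63
  p_6/q_6 = 1433/185
q_5 = 63 ≤ 128 < 185 = q_6, so the answer is 488/63.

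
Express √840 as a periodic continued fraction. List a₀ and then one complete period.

a₀ = ⌊√840⌋ = 28.
With m₀=0, d₀=1 and mₖ₊₁ = dₖaₖ − mₖ, dₖ₊₁ = (n − mₖ₊₁²)/dₖ, aₖ₊₁ = ⌊(a₀+mₖ₊₁)/dₖ₊₁⌋:
  k=1: m=28, d=56, a=1
  k=2: m=28, d=1, a=56
d=1 and a=2a₀=56 at k=2, so the next step gives (m, d) = (28, 56) again — its k=1 value — and the period has length 2.

[28; 1, 56]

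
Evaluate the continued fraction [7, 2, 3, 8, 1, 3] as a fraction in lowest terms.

Fold from the inside: start with 3/1.
  1 + 1/3 = 4/3
  8 + 3/4 = 35/4
  3 + 4/35 = 109/35
  2 + 35/109 = 253/109
  7 + 109/253 = 1880/253

1880/253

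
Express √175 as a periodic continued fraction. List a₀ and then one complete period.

a₀ = ⌊√175⌋ = 13.

[13; 4, 2, 1, 2, 4, 26]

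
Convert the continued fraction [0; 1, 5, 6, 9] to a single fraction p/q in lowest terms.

284/339

Using pₖ = aₖpₖ₋₁ + pₖ₋₂ and qₖ = aₖqₖ₋₁ + qₖ₋₂:
  k=0: a=0, p=0, q=1
  k=1: a=1, p=1, q=1
  k=2: a=5, p=5, q=6
  k=3: a=6, p=31, q=37
  k=4: a=9, p=284, q=339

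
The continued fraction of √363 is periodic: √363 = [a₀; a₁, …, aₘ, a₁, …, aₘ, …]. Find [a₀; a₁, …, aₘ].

a₀ = ⌊√363⌋ = 19.
With m₀=0, d₀=1 and mₖ₊₁ = dₖaₖ − mₖ, dₖ₊₁ = (n − mₖ₊₁²)/dₖ, aₖ₊₁ = ⌊(a₀+mₖ₊₁)/dₖ₊₁⌋:
  k=1: m=19, d=2, a=19
  k=2: m=19, d=1, a=38
d=1 and a=2a₀=38 at k=2, so the next step gives (m, d) = (19, 2) again — its k=1 value — and the period has length 2.

[19; 19, 38]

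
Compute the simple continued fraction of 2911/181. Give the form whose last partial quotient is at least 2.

2911 = 16·181 + 15
181 = 12·15 + 1
15 = 15·1 + 0  (stop)
So 2911/181 = [16; 12, 15].

[16; 12, 15]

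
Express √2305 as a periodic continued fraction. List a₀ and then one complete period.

[48; 96]

a₀ = ⌊√2305⌋ = 48.
With m₀=0, d₀=1 and mₖ₊₁ = dₖaₖ − mₖ, dₖ₊₁ = (n − mₖ₊₁²)/dₖ, aₖ₊₁ = ⌊(a₀+mₖ₊₁)/dₖ₊₁⌋:
  k=1: m=48, d=1, a=96
d=1 and a=2a₀=96 at k=1, so the next step gives (m, d) = (48, 1) again — its k=1 value — and the period has length 1.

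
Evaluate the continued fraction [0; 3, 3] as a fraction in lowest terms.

3/10

Using pₖ = aₖpₖ₋₁ + pₖ₋₂ and qₖ = aₖqₖ₋₁ + qₖ₋₂:
  k=0: a=0, p=0, q=1
  k=1: a=3, p=1, q=3
  k=2: a=3, p=3, q=10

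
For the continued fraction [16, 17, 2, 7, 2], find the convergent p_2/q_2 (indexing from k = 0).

Using pₖ = aₖpₖ₋₁ + pₖ₋₂, qₖ = aₖqₖ₋₁ + qₖ₋₂ (with p₋₁=1, p₋₂=0, q₋₁=0, q₋₂=1):
  k=0: a=16, p=16, q=1
  k=1: a=17, p=273, q=17
  k=2: a=2, p=562, q=35

562/35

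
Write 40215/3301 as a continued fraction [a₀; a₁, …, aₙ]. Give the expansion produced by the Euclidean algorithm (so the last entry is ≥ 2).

40215 = 12·3301 + 603
3301 = 5·603 + 286
603 = 2·286 + 31
286 = 9·31 + 7
31 = 4·7 + 3
7 = 2·3 + 1
3 = 3·1 + 0  (stop)
So 40215/3301 = [12; 5, 2, 9, 4, 2, 3].

[12; 5, 2, 9, 4, 2, 3]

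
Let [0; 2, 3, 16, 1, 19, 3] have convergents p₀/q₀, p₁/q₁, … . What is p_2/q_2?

Using pₖ = aₖpₖ₋₁ + pₖ₋₂, qₖ = aₖqₖ₋₁ + qₖ₋₂ (with p₋₁=1, p₋₂=0, q₋₁=0, q₋₂=1):
  k=0: a=0, p=0, q=1
  k=1: a=2, p=1, q=2
  k=2: a=3, p=3, q=7

3/7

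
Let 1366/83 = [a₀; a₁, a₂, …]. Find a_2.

1366 = 16·83 + 38   →  a_0 = 16
83 = 2·38 + 7   →  a_1 = 2
38 = 5·7 + 3   →  a_2 = 5

5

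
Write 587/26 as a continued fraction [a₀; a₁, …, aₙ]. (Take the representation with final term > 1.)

587 = 22·26 + 15
26 = 1·15 + 11
15 = 1·11 + 4
11 = 2·4 + 3
4 = 1·3 + 1
3 = 3·1 + 0  (stop)
So 587/26 = [22; 1, 1, 2, 1, 3].

[22; 1, 1, 2, 1, 3]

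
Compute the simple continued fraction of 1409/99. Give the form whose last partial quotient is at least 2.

[14; 4, 3, 3, 2]

1409 = 14·99 + 23
99 = 4·23 + 7
23 = 3·7 + 2
7 = 3·2 + 1
2 = 2·1 + 0  (stop)
So 1409/99 = [14; 4, 3, 3, 2].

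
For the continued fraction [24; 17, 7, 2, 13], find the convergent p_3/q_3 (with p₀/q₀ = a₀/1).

Using pₖ = aₖpₖ₋₁ + pₖ₋₂, qₖ = aₖqₖ₋₁ + qₖ₋₂ (with p₋₁=1, p₋₂=0, q₋₁=0, q₋₂=1):
  k=0: a=24, p=24, q=1
  k=1: a=17, p=409, q=17
  k=2: a=7, p=2887, q=120
  k=3: a=2, p=6183, q=257

6183/257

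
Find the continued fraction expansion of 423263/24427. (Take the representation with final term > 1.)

423263 = 17·24427 + 8004
24427 = 3·8004 + 415
8004 = 19·415 + 119
415 = 3·119 + 58
119 = 2·58 + 3
58 = 19·3 + 1
3 = 3·1 + 0  (stop)
So 423263/24427 = [17; 3, 19, 3, 2, 19, 3].

[17; 3, 19, 3, 2, 19, 3]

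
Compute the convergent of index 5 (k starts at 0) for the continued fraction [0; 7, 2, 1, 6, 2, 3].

43/316

Using pₖ = aₖpₖ₋₁ + pₖ₋₂, qₖ = aₖqₖ₋₁ + qₖ₋₂ (with p₋₁=1, p₋₂=0, q₋₁=0, q₋₂=1):
  k=0: a=0, p=0, q=1
  k=1: a=7, p=1, q=7
  k=2: a=2, p=2, q=15
  k=3: a=1, p=3, q=22
  k=4: a=6, p=20, q=147
  k=5: a=2, p=43, q=316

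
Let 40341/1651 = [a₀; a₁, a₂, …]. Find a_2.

40341 = 24·1651 + 717   →  a_0 = 24
1651 = 2·717 + 217   →  a_1 = 2
717 = 3·217 + 66   →  a_2 = 3

3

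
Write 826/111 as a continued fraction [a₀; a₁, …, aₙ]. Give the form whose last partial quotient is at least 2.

826 = 7×111 + 49
111 = 2×49 + 13
49 = 3×13 + 10
13 = 1×10 + 3
10 = 3×3 + 1
3 = 3×1 + 0  (stop)
So 826/111 = [7; 2, 3, 1, 3, 3].

[7; 2, 3, 1, 3, 3]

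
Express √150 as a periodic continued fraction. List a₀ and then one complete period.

a₀ = ⌊√150⌋ = 12.
With m₀=0, d₀=1 and mₖ₊₁ = dₖaₖ − mₖ, dₖ₊₁ = (n − mₖ₊₁²)/dₖ, aₖ₊₁ = ⌊(a₀+mₖ₊₁)/dₖ₊₁⌋:
  k=1: m=12, d=6, a=4
  k=2: m=12, d=1, a=24
d=1 and a=2a₀=24 at k=2, so the next step gives (m, d) = (12, 6) again — its k=1 value — and the period has length 2.

[12; 4, 24]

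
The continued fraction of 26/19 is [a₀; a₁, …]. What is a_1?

26 = 1·19 + 7   →  a_0 = 1
19 = 2·7 + 5   →  a_1 = 2

2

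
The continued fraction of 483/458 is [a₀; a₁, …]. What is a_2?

483 = 1·458 + 25   →  a_0 = 1
458 = 18·25 + 8   →  a_1 = 18
25 = 3·8 + 1   →  a_2 = 3

3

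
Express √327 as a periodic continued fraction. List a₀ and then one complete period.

a₀ = ⌊√327⌋ = 18.
With m₀=0, d₀=1 and mₖ₊₁ = dₖaₖ − mₖ, dₖ₊₁ = (n − mₖ₊₁²)/dₖ, aₖ₊₁ = ⌊(a₀+mₖ₊₁)/dₖ₊₁⌋:
  k=1: m=18, d=3, a=12
  k=2: m=18, d=1, a=36
d=1 and a=2a₀=36 at k=2, so the next step gives (m, d) = (18, 3) again — its k=1 value — and the period has length 2.

[18; 12, 36]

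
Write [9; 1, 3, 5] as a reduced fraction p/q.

Fold from the inside: start with 5/1.
  3 + 1/5 = 16/5
  1 + 5/16 = 21/16
  9 + 16/21 = 205/21

205/21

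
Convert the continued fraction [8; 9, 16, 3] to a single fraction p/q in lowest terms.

3601/444

Fold from the inside: start with 3/1.
  16 + 1/3 = 49/3
  9 + 3/49 = 444/49
  8 + 49/444 = 3601/444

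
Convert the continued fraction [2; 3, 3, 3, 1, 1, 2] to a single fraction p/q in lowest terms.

Using pₖ = aₖpₖ₋₁ + pₖ₋₂ and qₖ = aₖqₖ₋₁ + qₖ₋₂:
  k=0: a=2, p=2, q=1
  k=1: a=3, p=7, q=3
  k=2: a=3, p=23, q=10
  k=3: a=3, p=76, q=33
  k=4: a=1, p=99, q=43
  k=5: a=1, p=175, q=76
  k=6: a=2, p=449, q=195

449/195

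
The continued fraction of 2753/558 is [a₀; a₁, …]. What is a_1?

1

2753 = 4·558 + 521   →  a_0 = 4
558 = 1·521 + 37   →  a_1 = 1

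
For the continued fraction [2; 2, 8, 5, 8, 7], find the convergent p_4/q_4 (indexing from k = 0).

1762/713

Using pₖ = aₖpₖ₋₁ + pₖ₋₂, qₖ = aₖqₖ₋₁ + qₖ₋₂ (with p₋₁=1, p₋₂=0, q₋₁=0, q₋₂=1):
  k=0: a=2, p=2, q=1
  k=1: a=2, p=5, q=2
  k=2: a=8, p=42, q=17
  k=3: a=5, p=215, q=87
  k=4: a=8, p=1762, q=713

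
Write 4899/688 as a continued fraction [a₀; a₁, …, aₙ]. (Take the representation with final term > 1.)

4899 = 7·688 + 83
688 = 8·83 + 24
83 = 3·24 + 11
24 = 2·11 + 2
11 = 5·2 + 1
2 = 2·1 + 0  (stop)
So 4899/688 = [7; 8, 3, 2, 5, 2].

[7; 8, 3, 2, 5, 2]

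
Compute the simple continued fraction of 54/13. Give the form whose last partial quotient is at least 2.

[4; 6, 2]

54 = 4*13 + 2
13 = 6*2 + 1
2 = 2*1 + 0  (stop)
So 54/13 = [4; 6, 2].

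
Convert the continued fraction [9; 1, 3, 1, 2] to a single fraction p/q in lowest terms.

Fold from the inside: start with 2/1.
  1 + 1/2 = 3/2
  3 + 2/3 = 11/3
  1 + 3/11 = 14/11
  9 + 11/14 = 137/14

137/14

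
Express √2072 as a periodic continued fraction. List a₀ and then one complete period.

[45; 1, 1, 12, 1, 1, 90]

a₀ = ⌊√2072⌋ = 45.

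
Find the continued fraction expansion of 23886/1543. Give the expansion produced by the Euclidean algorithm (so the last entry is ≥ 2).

23886 = 15·1543 + 741
1543 = 2·741 + 61
741 = 12·61 + 9
61 = 6·9 + 7
9 = 1·7 + 2
7 = 3·2 + 1
2 = 2·1 + 0  (stop)
So 23886/1543 = [15; 2, 12, 6, 1, 3, 2].

[15; 2, 12, 6, 1, 3, 2]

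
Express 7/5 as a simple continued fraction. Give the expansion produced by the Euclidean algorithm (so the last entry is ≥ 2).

7 = 1×5 + 2
5 = 2×2 + 1
2 = 2×1 + 0  (stop)
So 7/5 = [1; 2, 2].

[1; 2, 2]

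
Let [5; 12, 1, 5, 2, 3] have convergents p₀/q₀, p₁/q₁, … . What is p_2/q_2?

Using pₖ = aₖpₖ₋₁ + pₖ₋₂, qₖ = aₖqₖ₋₁ + qₖ₋₂ (with p₋₁=1, p₋₂=0, q₋₁=0, q₋₂=1):
  k=0: a=5, p=5, q=1
  k=1: a=12, p=61, q=12
  k=2: a=1, p=66, q=13

66/13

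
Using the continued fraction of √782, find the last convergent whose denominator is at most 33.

√782 = [27; 1, 26, 1, 54, …] (period length 4).
Convergents:
  p_0/q_0 = 27/1
  p_1/q_1 = 28/1
  p_2/q_2 = 755/27
  p_3/q_3 = 783/28
  p_4/q_4 = 43037/1539
q_3 = 28 ≤ 33 < 1539 = q_4, so the answer is 783/28.

783/28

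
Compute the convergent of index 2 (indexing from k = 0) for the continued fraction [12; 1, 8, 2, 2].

Using pₖ = aₖpₖ₋₁ + pₖ₋₂, qₖ = aₖqₖ₋₁ + qₖ₋₂ (with p₋₁=1, p₋₂=0, q₋₁=0, q₋₂=1):
  k=0: a=12, p=12, q=1
  k=1: a=1, p=13, q=1
  k=2: a=8, p=116, q=9

116/9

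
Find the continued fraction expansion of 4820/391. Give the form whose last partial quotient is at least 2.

4820 = 12×391 + 128
391 = 3×128 + 7
128 = 18×7 + 2
7 = 3×2 + 1
2 = 2×1 + 0  (stop)
So 4820/391 = [12; 3, 18, 3, 2].

[12; 3, 18, 3, 2]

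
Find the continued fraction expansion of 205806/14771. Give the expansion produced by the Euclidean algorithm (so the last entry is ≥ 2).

[13; 1, 13, 1, 19, 6, 8]

205806 = 13·14771 + 13783
14771 = 1·13783 + 988
13783 = 13·988 + 939
988 = 1·939 + 49
939 = 19·49 + 8
49 = 6·8 + 1
8 = 8·1 + 0  (stop)
So 205806/14771 = [13; 1, 13, 1, 19, 6, 8].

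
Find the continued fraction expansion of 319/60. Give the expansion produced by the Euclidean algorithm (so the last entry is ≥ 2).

319 = 5*60 + 19
60 = 3*19 + 3
19 = 6*3 + 1
3 = 3*1 + 0  (stop)
So 319/60 = [5; 3, 6, 3].

[5; 3, 6, 3]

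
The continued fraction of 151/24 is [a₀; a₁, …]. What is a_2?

151 = 6·24 + 7   →  a_0 = 6
24 = 3·7 + 3   →  a_1 = 3
7 = 2·3 + 1   →  a_2 = 2

2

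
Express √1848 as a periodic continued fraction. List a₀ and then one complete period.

a₀ = ⌊√1848⌋ = 42.

[42; 1, 84]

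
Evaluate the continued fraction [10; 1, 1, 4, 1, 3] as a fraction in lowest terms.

443/42

Using pₖ = aₖpₖ₋₁ + pₖ₋₂ and qₖ = aₖqₖ₋₁ + qₖ₋₂:
  k=0: a=10, p=10, q=1
  k=1: a=1, p=11, q=1
  k=2: a=1, p=21, q=2
  k=3: a=4, p=95, q=9
  k=4: a=1, p=116, q=11
  k=5: a=3, p=443, q=42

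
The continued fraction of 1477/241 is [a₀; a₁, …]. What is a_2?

1477 = 6·241 + 31   →  a_0 = 6
241 = 7·31 + 24   →  a_1 = 7
31 = 1·24 + 7   →  a_2 = 1

1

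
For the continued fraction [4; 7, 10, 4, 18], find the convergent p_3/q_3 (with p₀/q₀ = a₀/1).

1205/291

Using pₖ = aₖpₖ₋₁ + pₖ₋₂, qₖ = aₖqₖ₋₁ + qₖ₋₂ (with p₋₁=1, p₋₂=0, q₋₁=0, q₋₂=1):
  k=0: a=4, p=4, q=1
  k=1: a=7, p=29, q=7
  k=2: a=10, p=294, q=71
  k=3: a=4, p=1205, q=291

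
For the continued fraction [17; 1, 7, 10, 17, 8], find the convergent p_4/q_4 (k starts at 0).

Using pₖ = aₖpₖ₋₁ + pₖ₋₂, qₖ = aₖqₖ₋₁ + qₖ₋₂ (with p₋₁=1, p₋₂=0, q₋₁=0, q₋₂=1):
  k=0: a=17, p=17, q=1
  k=1: a=1, p=18, q=1
  k=2: a=7, p=143, q=8
  k=3: a=10, p=1448, q=81
  k=4: a=17, p=24759, q=1385

24759/1385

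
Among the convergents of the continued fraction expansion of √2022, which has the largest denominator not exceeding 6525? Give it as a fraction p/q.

121365/2699

√2022 = [44; 1, 28, 1, 88, …] (period length 4).
Convergents:
  p_0/q_0 = 44/1
  p_1/q_1 = 45/1
  p_2/q_2 = 1304/29
  p_3/q_3 = 1349/30
  p_4/q_4 = 120016/2669
  p_5/q_5 = 121365/2699
  p_6/q_6 = 3518236/78241
q_5 = 2699 ≤ 6525 < 78241 = q_6, so the answer is 121365/2699.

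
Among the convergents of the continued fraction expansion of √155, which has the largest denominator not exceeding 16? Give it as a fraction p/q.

√155 = [12; 2, 4, 2, 24, …] (period length 4).
Convergents:
  p_0/q_0 = 12/1
  p_1/q_1 = 25/2
  p_2/q_2 = 112/9
  p_3/q_3 = 249/20
q_2 = 9 ≤ 16 < 20 = q_3, so the answer is 112/9.

112/9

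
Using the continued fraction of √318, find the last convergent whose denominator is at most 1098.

19063/1069

√318 = [17; 1, 4, 1, 34, …] (period length 4).
Convergents:
  p_0/q_0 = 17/1
  p_1/q_1 = 18/1
  p_2/q_2 = 89/5
  p_3/q_3 = 107/6
  p_4/q_4 = 3727/209
  p_5/q_5 = 3834/215
  p_6/q_6 = 19063/1069
  p_7/q_7 = 22897/1284
q_6 = 1069 ≤ 1098 < 1284 = q_7, so the answer is 19063/1069.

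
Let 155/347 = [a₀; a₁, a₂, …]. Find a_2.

4

155 = 0·347 + 155   →  a_0 = 0
347 = 2·155 + 37   →  a_1 = 2
155 = 4·37 + 7   →  a_2 = 4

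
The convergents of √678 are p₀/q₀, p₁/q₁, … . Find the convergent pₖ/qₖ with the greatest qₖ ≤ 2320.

√678 = [26; 26, 52, …] (period length 2).
Convergents:
  p_0/q_0 = 26/1
  p_1/q_1 = 677/26
  p_2/q_2 = 35230/1353
  p_3/q_3 = 916657/35204
q_2 = 1353 ≤ 2320 < 35204 = q_3, so the answer is 35230/1353.

35230/1353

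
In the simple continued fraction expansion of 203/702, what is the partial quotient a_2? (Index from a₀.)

203 = 0·702 + 203   →  a_0 = 0
702 = 3·203 + 93   →  a_1 = 3
203 = 2·93 + 17   →  a_2 = 2

2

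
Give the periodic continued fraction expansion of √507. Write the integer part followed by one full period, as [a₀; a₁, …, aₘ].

[22; 1, 1, 14, 1, 1, 44]

a₀ = ⌊√507⌋ = 22.
With m₀=0, d₀=1 and mₖ₊₁ = dₖaₖ − mₖ, dₖ₊₁ = (n − mₖ₊₁²)/dₖ, aₖ₊₁ = ⌊(a₀+mₖ₊₁)/dₖ₊₁⌋:
  k=1: m=22, d=23, a=1
  k=2: m=1, d=22, a=1
  k=3: m=21, d=3, a=14
  k=4: m=21, d=22, a=1
  k=5: m=1, d=23, a=1
  k=6: m=22, d=1, a=44
d=1 and a=2a₀=44 at k=6, so the next step gives (m, d) = (22, 23) again — its k=1 value — and the period has length 6.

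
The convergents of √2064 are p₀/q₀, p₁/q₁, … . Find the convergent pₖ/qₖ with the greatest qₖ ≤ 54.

2317/51

√2064 = [45; 2, 3, 7, 3, 2, 90, …] (period length 6).
Convergents:
  p_0/q_0 = 45/1
  p_1/q_1 = 91/2
  p_2/q_2 = 318/7
  p_3/q_3 = 2317/51
  p_4/q_4 = 7269/160
q_3 = 51 ≤ 54 < 160 = q_4, so the answer is 2317/51.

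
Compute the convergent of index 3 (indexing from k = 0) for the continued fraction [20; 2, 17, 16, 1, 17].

Using pₖ = aₖpₖ₋₁ + pₖ₋₂, qₖ = aₖqₖ₋₁ + qₖ₋₂ (with p₋₁=1, p₋₂=0, q₋₁=0, q₋₂=1):
  k=0: a=20, p=20, q=1
  k=1: a=2, p=41, q=2
  k=2: a=17, p=717, q=35
  k=3: a=16, p=11513, q=562

11513/562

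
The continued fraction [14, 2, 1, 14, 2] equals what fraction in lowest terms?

1305/91

Fold from the inside: start with 2/1.
  14 + 1/2 = 29/2
  1 + 2/29 = 31/29
  2 + 29/31 = 91/31
  14 + 31/91 = 1305/91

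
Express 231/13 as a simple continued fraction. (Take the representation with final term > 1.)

231 = 17·13 + 10
13 = 1·10 + 3
10 = 3·3 + 1
3 = 3·1 + 0  (stop)
So 231/13 = [17; 1, 3, 3].

[17; 1, 3, 3]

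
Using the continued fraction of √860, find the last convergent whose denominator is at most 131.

√860 = [29; 3, 14, 3, 58, …] (period length 4).
Convergents:
  p_0/q_0 = 29/1
  p_1/q_1 = 88/3
  p_2/q_2 = 1261/43
  p_3/q_3 = 3871/132
q_2 = 43 ≤ 131 < 132 = q_3, so the answer is 1261/43.

1261/43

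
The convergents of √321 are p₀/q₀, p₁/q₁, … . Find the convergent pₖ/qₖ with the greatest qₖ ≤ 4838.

√321 = [17; 1, 10, 1, 34, …] (period length 4).
Convergents:
  p_0/q_0 = 17/1
  p_1/q_1 = 18/1
  p_2/q_2 = 197/11
  p_3/q_3 = 215/12
  p_4/q_4 = 7507/419
  p_5/q_5 = 7722/431
  p_6/q_6 = 84727/4729
  p_7/q_7 = 92449/5160
q_6 = 4729 ≤ 4838 < 5160 = q_7, so the answer is 84727/4729.

84727/4729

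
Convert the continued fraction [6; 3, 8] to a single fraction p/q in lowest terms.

158/25

Fold from the inside: start with 8/1.
  3 + 1/8 = 25/8
  6 + 8/25 = 158/25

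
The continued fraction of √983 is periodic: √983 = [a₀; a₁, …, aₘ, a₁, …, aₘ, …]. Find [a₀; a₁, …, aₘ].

[31; 2, 1, 5, 31, 5, 1, 2, 62]

a₀ = ⌊√983⌋ = 31.
With m₀=0, d₀=1 and mₖ₊₁ = dₖaₖ − mₖ, dₖ₊₁ = (n − mₖ₊₁²)/dₖ, aₖ₊₁ = ⌊(a₀+mₖ₊₁)/dₖ₊₁⌋:
  k=1: m=31, d=22, a=2
  k=2: m=13, d=37, a=1
  k=3: m=24, d=11, a=5
  k=4: m=31, d=2, a=31
  k=5: m=31, d=11, a=5
  k=6: m=24, d=37, a=1
  k=7: m=13, d=22, a=2
  k=8: m=31, d=1, a=62
d=1 and a=2a₀=62 at k=8, so the next step gives (m, d) = (31, 22) again — its k=1 value — and the period has length 8.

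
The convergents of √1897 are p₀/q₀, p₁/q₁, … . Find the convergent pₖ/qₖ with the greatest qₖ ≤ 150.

4791/110

√1897 = [43; 1, 1, 4, 12, 4, 1, 1, 86, …] (period length 8).
Convergents:
  p_0/q_0 = 43/1
  p_1/q_1 = 44/1
  p_2/q_2 = 87/2
  p_3/q_3 = 392/9
  p_4/q_4 = 4791/110
  p_5/q_5 = 19556/449
q_4 = 110 ≤ 150 < 449 = q_5, so the answer is 4791/110.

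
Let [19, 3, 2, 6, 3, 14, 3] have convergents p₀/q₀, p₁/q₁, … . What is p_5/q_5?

39214/2033

Using pₖ = aₖpₖ₋₁ + pₖ₋₂, qₖ = aₖqₖ₋₁ + qₖ₋₂ (with p₋₁=1, p₋₂=0, q₋₁=0, q₋₂=1):
  k=0: a=19, p=19, q=1
  k=1: a=3, p=58, q=3
  k=2: a=2, p=135, q=7
  k=3: a=6, p=868, q=45
  k=4: a=3, p=2739, q=142
  k=5: a=14, p=39214, q=2033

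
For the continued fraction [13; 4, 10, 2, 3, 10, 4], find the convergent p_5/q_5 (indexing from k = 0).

Using pₖ = aₖpₖ₋₁ + pₖ₋₂, qₖ = aₖqₖ₋₁ + qₖ₋₂ (with p₋₁=1, p₋₂=0, q₋₁=0, q₋₂=1):
  k=0: a=13, p=13, q=1
  k=1: a=4, p=53, q=4
  k=2: a=10, p=543, q=41
  k=3: a=2, p=1139, q=86
  k=4: a=3, p=3960, q=299
  k=5: a=10, p=40739, q=3076

40739/3076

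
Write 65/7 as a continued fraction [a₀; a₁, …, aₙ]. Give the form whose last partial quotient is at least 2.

[9; 3, 2]

65 = 9*7 + 2
7 = 3*2 + 1
2 = 2*1 + 0  (stop)
So 65/7 = [9; 3, 2].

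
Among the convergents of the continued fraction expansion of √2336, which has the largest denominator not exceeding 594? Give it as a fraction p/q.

13968/289

√2336 = [48; 3, 96, …] (period length 2).
Convergents:
  p_0/q_0 = 48/1
  p_1/q_1 = 145/3
  p_2/q_2 = 13968/289
  p_3/q_3 = 42049/870
q_2 = 289 ≤ 594 < 870 = q_3, so the answer is 13968/289.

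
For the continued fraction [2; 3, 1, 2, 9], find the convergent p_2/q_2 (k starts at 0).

Using pₖ = aₖpₖ₋₁ + pₖ₋₂, qₖ = aₖqₖ₋₁ + qₖ₋₂ (with p₋₁=1, p₋₂=0, q₋₁=0, q₋₂=1):
  k=0: a=2, p=2, q=1
  k=1: a=3, p=7, q=3
  k=2: a=1, p=9, q=4

9/4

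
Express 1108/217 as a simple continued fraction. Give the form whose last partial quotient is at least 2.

1108 = 5*217 + 23
217 = 9*23 + 10
23 = 2*10 + 3
10 = 3*3 + 1
3 = 3*1 + 0  (stop)
So 1108/217 = [5; 9, 2, 3, 3].

[5; 9, 2, 3, 3]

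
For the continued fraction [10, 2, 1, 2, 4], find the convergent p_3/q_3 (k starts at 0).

Using pₖ = aₖpₖ₋₁ + pₖ₋₂, qₖ = aₖqₖ₋₁ + qₖ₋₂ (with p₋₁=1, p₋₂=0, q₋₁=0, q₋₂=1):
  k=0: a=10, p=10, q=1
  k=1: a=2, p=21, q=2
  k=2: a=1, p=31, q=3
  k=3: a=2, p=83, q=8

83/8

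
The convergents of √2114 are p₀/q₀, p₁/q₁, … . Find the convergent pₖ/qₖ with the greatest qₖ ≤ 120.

√2114 = [45; 1, 44, 1, 90, …] (period length 4).
Convergents:
  p_0/q_0 = 45/1
  p_1/q_1 = 46/1
  p_2/q_2 = 2069/45
  p_3/q_3 = 2115/46
  p_4/q_4 = 192419/4185
q_3 = 46 ≤ 120 < 4185 = q_4, so the answer is 2115/46.

2115/46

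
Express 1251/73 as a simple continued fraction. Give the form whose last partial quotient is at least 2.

1251 = 17*73 + 10
73 = 7*10 + 3
10 = 3*3 + 1
3 = 3*1 + 0  (stop)
So 1251/73 = [17; 7, 3, 3].

[17; 7, 3, 3]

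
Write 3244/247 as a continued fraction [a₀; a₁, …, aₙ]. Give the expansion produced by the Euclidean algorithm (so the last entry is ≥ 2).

3244 = 13*247 + 33
247 = 7*33 + 16
33 = 2*16 + 1
16 = 16*1 + 0  (stop)
So 3244/247 = [13; 7, 2, 16].

[13; 7, 2, 16]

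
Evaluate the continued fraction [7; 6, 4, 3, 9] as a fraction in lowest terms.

5399/754

Fold from the inside: start with 9/1.
  3 + 1/9 = 28/9
  4 + 9/28 = 121/28
  6 + 28/121 = 754/121
  7 + 121/754 = 5399/754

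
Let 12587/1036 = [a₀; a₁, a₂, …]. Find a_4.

6

12587 = 12·1036 + 155   →  a_0 = 12
1036 = 6·155 + 106   →  a_1 = 6
155 = 1·106 + 49   →  a_2 = 1
106 = 2·49 + 8   →  a_3 = 2
49 = 6·8 + 1   →  a_4 = 6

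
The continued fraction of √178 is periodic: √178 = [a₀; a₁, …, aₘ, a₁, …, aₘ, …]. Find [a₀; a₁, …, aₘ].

a₀ = ⌊√178⌋ = 13.
With m₀=0, d₀=1 and mₖ₊₁ = dₖaₖ − mₖ, dₖ₊₁ = (n − mₖ₊₁²)/dₖ, aₖ₊₁ = ⌊(a₀+mₖ₊₁)/dₖ₊₁⌋:
  k=1: m=13, d=9, a=2
  k=2: m=5, d=17, a=1
  k=3: m=12, d=2, a=12
  k=4: m=12, d=17, a=1
  k=5: m=5, d=9, a=2
  k=6: m=13, d=1, a=26
d=1 and a=2a₀=26 at k=6, so the next step gives (m, d) = (13, 9) again — its k=1 value — and the period has length 6.

[13; 2, 1, 12, 1, 2, 26]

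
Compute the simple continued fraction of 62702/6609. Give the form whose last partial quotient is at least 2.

[9; 2, 19, 3, 2, 11, 2]

62702 = 9·6609 + 3221
6609 = 2·3221 + 167
3221 = 19·167 + 48
167 = 3·48 + 23
48 = 2·23 + 2
23 = 11·2 + 1
2 = 2·1 + 0  (stop)
So 62702/6609 = [9; 2, 19, 3, 2, 11, 2].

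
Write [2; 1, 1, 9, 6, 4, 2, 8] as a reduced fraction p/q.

23084/9139

Using pₖ = aₖpₖ₋₁ + pₖ₋₂ and qₖ = aₖqₖ₋₁ + qₖ₋₂:
  k=0: a=2, p=2, q=1
  k=1: a=1, p=3, q=1
  k=2: a=1, p=5, q=2
  k=3: a=9, p=48, q=19
  k=4: a=6, p=293, q=116
  k=5: a=4, p=1220, q=483
  k=6: a=2, p=2733, q=1082
  k=7: a=8, p=23084, q=9139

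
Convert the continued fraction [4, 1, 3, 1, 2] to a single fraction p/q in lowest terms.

67/14

Fold from the inside: start with 2/1.
  1 + 1/2 = 3/2
  3 + 2/3 = 11/3
  1 + 3/11 = 14/11
  4 + 11/14 = 67/14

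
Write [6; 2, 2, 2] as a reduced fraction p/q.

77/12

Using pₖ = aₖpₖ₋₁ + pₖ₋₂ and qₖ = aₖqₖ₋₁ + qₖ₋₂:
  k=0: a=6, p=6, q=1
  k=1: a=2, p=13, q=2
  k=2: a=2, p=32, q=5
  k=3: a=2, p=77, q=12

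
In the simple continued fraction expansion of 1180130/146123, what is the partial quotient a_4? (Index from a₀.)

8

1180130 = 8·146123 + 11146   →  a_0 = 8
146123 = 13·11146 + 1225   →  a_1 = 13
11146 = 9·1225 + 121   →  a_2 = 9
1225 = 10·121 + 15   →  a_3 = 10
121 = 8·15 + 1   →  a_4 = 8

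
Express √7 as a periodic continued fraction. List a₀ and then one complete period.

a₀ = ⌊√7⌋ = 2.
With m₀=0, d₀=1 and mₖ₊₁ = dₖaₖ − mₖ, dₖ₊₁ = (n − mₖ₊₁²)/dₖ, aₖ₊₁ = ⌊(a₀+mₖ₊₁)/dₖ₊₁⌋:
  k=1: m=2, d=3, a=1
  k=2: m=1, d=2, a=1
  k=3: m=1, d=3, a=1
  k=4: m=2, d=1, a=4
d=1 and a=2a₀=4 at k=4, so the next step gives (m, d) = (2, 3) again — its k=1 value — and the period has length 4.

[2; 1, 1, 1, 4]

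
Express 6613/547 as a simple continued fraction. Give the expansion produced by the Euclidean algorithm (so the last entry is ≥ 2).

[12; 11, 6, 8]

6613 = 12×547 + 49
547 = 11×49 + 8
49 = 6×8 + 1
8 = 8×1 + 0  (stop)
So 6613/547 = [12; 11, 6, 8].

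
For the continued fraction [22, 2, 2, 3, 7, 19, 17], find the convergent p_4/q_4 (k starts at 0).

2779/124

Using pₖ = aₖpₖ₋₁ + pₖ₋₂, qₖ = aₖqₖ₋₁ + qₖ₋₂ (with p₋₁=1, p₋₂=0, q₋₁=0, q₋₂=1):
  k=0: a=22, p=22, q=1
  k=1: a=2, p=45, q=2
  k=2: a=2, p=112, q=5
  k=3: a=3, p=381, q=17
  k=4: a=7, p=2779, q=124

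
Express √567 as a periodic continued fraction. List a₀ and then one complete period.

[23; 1, 4, 3, 4, 1, 46]

a₀ = ⌊√567⌋ = 23.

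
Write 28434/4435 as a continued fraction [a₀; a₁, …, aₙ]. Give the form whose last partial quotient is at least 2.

[6; 2, 2, 3, 6, 1, 3, 9]

28434 = 6·4435 + 1824
4435 = 2·1824 + 787
1824 = 2·787 + 250
787 = 3·250 + 37
250 = 6·37 + 28
37 = 1·28 + 9
28 = 3·9 + 1
9 = 9·1 + 0  (stop)
So 28434/4435 = [6; 2, 2, 3, 6, 1, 3, 9].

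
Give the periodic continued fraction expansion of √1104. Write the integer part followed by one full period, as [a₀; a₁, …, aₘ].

a₀ = ⌊√1104⌋ = 33.

[33; 4, 2, 2, 2, 4, 66]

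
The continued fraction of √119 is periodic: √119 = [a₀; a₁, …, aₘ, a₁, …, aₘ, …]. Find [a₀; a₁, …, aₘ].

[10; 1, 9, 1, 20]

a₀ = ⌊√119⌋ = 10.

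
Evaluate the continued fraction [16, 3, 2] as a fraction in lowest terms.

114/7

Fold from the inside: start with 2/1.
  3 + 1/2 = 7/2
  16 + 2/7 = 114/7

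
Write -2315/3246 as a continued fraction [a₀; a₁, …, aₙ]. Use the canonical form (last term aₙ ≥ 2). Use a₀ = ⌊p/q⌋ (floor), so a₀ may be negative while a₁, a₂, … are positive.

[-1; 3, 2, 18, 8, 3]

-2315 = -1*3246 + 931
3246 = 3*931 + 453
931 = 2*453 + 25
453 = 18*25 + 3
25 = 8*3 + 1
3 = 3*1 + 0  (stop)
So -2315/3246 = [-1; 3, 2, 18, 8, 3].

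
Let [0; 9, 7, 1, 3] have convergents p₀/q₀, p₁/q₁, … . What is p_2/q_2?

7/64

Using pₖ = aₖpₖ₋₁ + pₖ₋₂, qₖ = aₖqₖ₋₁ + qₖ₋₂ (with p₋₁=1, p₋₂=0, q₋₁=0, q₋₂=1):
  k=0: a=0, p=0, q=1
  k=1: a=9, p=1, q=9
  k=2: a=7, p=7, q=64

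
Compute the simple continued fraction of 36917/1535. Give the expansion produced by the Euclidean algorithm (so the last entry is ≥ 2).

36917 = 24*1535 + 77
1535 = 19*77 + 72
77 = 1*72 + 5
72 = 14*5 + 2
5 = 2*2 + 1
2 = 2*1 + 0  (stop)
So 36917/1535 = [24; 19, 1, 14, 2, 2].

[24; 19, 1, 14, 2, 2]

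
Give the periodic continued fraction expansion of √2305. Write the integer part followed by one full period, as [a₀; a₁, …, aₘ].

[48; 96]

a₀ = ⌊√2305⌋ = 48.
With m₀=0, d₀=1 and mₖ₊₁ = dₖaₖ − mₖ, dₖ₊₁ = (n − mₖ₊₁²)/dₖ, aₖ₊₁ = ⌊(a₀+mₖ₊₁)/dₖ₊₁⌋:
  k=1: m=48, d=1, a=96
d=1 and a=2a₀=96 at k=1, so the next step gives (m, d) = (48, 1) again — its k=1 value — and the period has length 1.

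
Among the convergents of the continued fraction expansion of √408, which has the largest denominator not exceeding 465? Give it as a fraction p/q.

4060/201

√408 = [20; 5, 40, …] (period length 2).
Convergents:
  p_0/q_0 = 20/1
  p_1/q_1 = 101/5
  p_2/q_2 = 4060/201
  p_3/q_3 = 20401/1010
q_2 = 201 ≤ 465 < 1010 = q_3, so the answer is 4060/201.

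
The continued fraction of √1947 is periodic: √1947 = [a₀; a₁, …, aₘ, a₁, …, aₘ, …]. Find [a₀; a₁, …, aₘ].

a₀ = ⌊√1947⌋ = 44.
With m₀=0, d₀=1 and mₖ₊₁ = dₖaₖ − mₖ, dₖ₊₁ = (n − mₖ₊₁²)/dₖ, aₖ₊₁ = ⌊(a₀+mₖ₊₁)/dₖ₊₁⌋:
  k=1: m=44, d=11, a=8
  k=2: m=44, d=1, a=88
d=1 and a=2a₀=88 at k=2, so the next step gives (m, d) = (44, 11) again — its k=1 value — and the period has length 2.

[44; 8, 88]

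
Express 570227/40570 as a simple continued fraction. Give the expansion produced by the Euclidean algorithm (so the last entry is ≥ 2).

[14; 18, 18, 8, 3, 1, 3]

570227 = 14·40570 + 2247
40570 = 18·2247 + 124
2247 = 18·124 + 15
124 = 8·15 + 4
15 = 3·4 + 3
4 = 1·3 + 1
3 = 3·1 + 0  (stop)
So 570227/40570 = [14; 18, 18, 8, 3, 1, 3].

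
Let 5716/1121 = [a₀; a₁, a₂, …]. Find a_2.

10

5716 = 5·1121 + 111   →  a_0 = 5
1121 = 10·111 + 11   →  a_1 = 10
111 = 10·11 + 1   →  a_2 = 10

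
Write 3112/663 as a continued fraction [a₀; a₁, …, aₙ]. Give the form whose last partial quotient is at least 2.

3112 = 4*663 + 460
663 = 1*460 + 203
460 = 2*203 + 54
203 = 3*54 + 41
54 = 1*41 + 13
41 = 3*13 + 2
13 = 6*2 + 1
2 = 2*1 + 0  (stop)
So 3112/663 = [4; 1, 2, 3, 1, 3, 6, 2].

[4; 1, 2, 3, 1, 3, 6, 2]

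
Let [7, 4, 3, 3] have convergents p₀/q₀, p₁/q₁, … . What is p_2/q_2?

Using pₖ = aₖpₖ₋₁ + pₖ₋₂, qₖ = aₖqₖ₋₁ + qₖ₋₂ (with p₋₁=1, p₋₂=0, q₋₁=0, q₋₂=1):
  k=0: a=7, p=7, q=1
  k=1: a=4, p=29, q=4
  k=2: a=3, p=94, q=13

94/13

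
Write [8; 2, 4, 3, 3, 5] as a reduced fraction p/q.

Using pₖ = aₖpₖ₋₁ + pₖ₋₂ and qₖ = aₖqₖ₋₁ + qₖ₋₂:
  k=0: a=8, p=8, q=1
  k=1: a=2, p=17, q=2
  k=2: a=4, p=76, q=9
  k=3: a=3, p=245, q=29
  k=4: a=3, p=811, q=96
  k=5: a=5, p=4300, q=509

4300/509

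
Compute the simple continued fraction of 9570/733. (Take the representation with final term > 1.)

9570 = 13*733 + 41
733 = 17*41 + 36
41 = 1*36 + 5
36 = 7*5 + 1
5 = 5*1 + 0  (stop)
So 9570/733 = [13; 17, 1, 7, 5].

[13; 17, 1, 7, 5]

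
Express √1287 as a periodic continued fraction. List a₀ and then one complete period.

[35; 1, 6, 1, 70]

a₀ = ⌊√1287⌋ = 35.
With m₀=0, d₀=1 and mₖ₊₁ = dₖaₖ − mₖ, dₖ₊₁ = (n − mₖ₊₁²)/dₖ, aₖ₊₁ = ⌊(a₀+mₖ₊₁)/dₖ₊₁⌋:
  k=1: m=35, d=62, a=1
  k=2: m=27, d=9, a=6
  k=3: m=27, d=62, a=1
  k=4: m=35, d=1, a=70
d=1 and a=2a₀=70 at k=4, so the next step gives (m, d) = (35, 62) again — its k=1 value — and the period has length 4.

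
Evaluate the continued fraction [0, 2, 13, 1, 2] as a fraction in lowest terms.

Fold from the inside: start with 2/1.
  1 + 1/2 = 3/2
  13 + 2/3 = 41/3
  2 + 3/41 = 85/41
  0 + 41/85 = 41/85

41/85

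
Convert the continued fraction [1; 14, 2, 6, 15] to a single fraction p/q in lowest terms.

Using pₖ = aₖpₖ₋₁ + pₖ₋₂ and qₖ = aₖqₖ₋₁ + qₖ₋₂:
  k=0: a=1, p=1, q=1
  k=1: a=14, p=15, q=14
  k=2: a=2, p=31, q=29
  k=3: a=6, p=201, q=188
  k=4: a=15, p=3046, q=2849

3046/2849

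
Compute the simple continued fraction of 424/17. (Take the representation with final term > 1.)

424 = 24×17 + 16
17 = 1×16 + 1
16 = 16×1 + 0  (stop)
So 424/17 = [24; 1, 16].

[24; 1, 16]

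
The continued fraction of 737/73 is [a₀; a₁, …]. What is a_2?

2

737 = 10·73 + 7   →  a_0 = 10
73 = 10·7 + 3   →  a_1 = 10
7 = 2·3 + 1   →  a_2 = 2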